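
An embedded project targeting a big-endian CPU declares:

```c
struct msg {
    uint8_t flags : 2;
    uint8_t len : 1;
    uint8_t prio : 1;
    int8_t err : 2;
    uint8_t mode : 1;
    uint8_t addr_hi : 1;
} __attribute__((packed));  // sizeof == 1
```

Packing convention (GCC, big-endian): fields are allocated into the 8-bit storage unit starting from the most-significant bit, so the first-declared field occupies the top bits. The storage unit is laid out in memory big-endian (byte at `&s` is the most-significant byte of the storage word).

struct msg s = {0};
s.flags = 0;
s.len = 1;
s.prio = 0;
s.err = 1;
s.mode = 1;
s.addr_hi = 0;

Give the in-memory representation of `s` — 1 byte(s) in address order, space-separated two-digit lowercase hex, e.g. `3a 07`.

flags (2b) val=0 bits=0x0 at bit 6: 0x00
len (1b) val=1 bits=0x1 at bit 5: 0x20
prio (1b) val=0 bits=0x0 at bit 4: 0x20
err (2b) val=1 bits=0x1 at bit 2: 0x24
mode (1b) val=1 bits=0x1 at bit 1: 0x26
addr_hi (1b) val=0 bits=0x0 at bit 0: 0x26
word = 0x26 → big-endian bytes:
  [0]=0x26

26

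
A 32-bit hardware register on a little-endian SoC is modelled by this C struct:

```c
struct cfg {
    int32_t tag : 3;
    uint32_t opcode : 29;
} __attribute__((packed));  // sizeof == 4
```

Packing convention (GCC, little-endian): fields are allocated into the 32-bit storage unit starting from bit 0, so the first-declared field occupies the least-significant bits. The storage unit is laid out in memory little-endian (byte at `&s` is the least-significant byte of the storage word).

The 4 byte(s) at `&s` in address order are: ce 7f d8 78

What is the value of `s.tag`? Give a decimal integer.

[0]=0xce [1]=0x7f [2]=0xd8 [3]=0x78 (little-endian) → word 0x78d87fce
tag [0+:3] = (word>>0) & 0x7 = 6  ←
opcode [3+:29] = (word>>3) & 0x1fffffff = 253431801
tag signed 3b, MSB=1: 6 - 8 = -2

-2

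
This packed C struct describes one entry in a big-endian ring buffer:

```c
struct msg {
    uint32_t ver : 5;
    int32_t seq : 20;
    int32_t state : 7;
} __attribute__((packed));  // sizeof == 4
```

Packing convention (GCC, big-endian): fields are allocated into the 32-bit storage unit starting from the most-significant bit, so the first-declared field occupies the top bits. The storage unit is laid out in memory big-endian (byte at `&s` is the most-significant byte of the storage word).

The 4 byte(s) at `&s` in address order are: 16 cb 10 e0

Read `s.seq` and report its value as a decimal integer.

-158175

[0]=0x16 [1]=0xcb [2]=0x10 [3]=0xe0 (big-endian) → word 0x16cb10e0
ver [27+:5] = (word>>27) & 0x1f = 2
seq [7+:20] = (word>>7) & 0xfffff = 890401  ←
state [0+:7] = (word>>0) & 0x7f = 96
seq signed 20b, MSB=1: 890401 - 1048576 = -158175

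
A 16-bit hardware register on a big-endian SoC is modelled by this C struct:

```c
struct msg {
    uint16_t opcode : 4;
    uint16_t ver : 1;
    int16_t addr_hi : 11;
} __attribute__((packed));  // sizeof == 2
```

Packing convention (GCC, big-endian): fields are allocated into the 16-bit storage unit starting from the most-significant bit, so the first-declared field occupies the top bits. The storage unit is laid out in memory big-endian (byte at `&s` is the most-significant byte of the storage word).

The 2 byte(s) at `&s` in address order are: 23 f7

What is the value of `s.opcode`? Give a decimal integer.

[0]=0x23 [1]=0xf7 (big-endian) → word 0x23f7
opcode [12+:4] = (word>>12) & 0xf = 2  ←
ver [11+:1] = (word>>11) & 0x1 = 0
addr_hi [0+:11] = (word>>0) & 0x7ff = 1015

2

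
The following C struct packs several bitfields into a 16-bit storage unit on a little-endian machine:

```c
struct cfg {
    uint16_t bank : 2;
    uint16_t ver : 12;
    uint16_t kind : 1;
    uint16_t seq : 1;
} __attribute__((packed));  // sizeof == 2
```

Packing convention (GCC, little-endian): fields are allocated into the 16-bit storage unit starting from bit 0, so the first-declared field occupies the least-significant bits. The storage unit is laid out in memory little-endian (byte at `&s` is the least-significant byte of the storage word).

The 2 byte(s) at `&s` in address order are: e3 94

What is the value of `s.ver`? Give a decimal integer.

1336

[0]=0xe3 [1]=0x94 (little-endian) → word 0x94e3
bank [0+:2] = (word>>0) & 0x3 = 3
ver [2+:12] = (word>>2) & 0xfff = 1336  ←
kind [14+:1] = (word>>14) & 0x1 = 0
seq [15+:1] = (word>>15) & 0x1 = 1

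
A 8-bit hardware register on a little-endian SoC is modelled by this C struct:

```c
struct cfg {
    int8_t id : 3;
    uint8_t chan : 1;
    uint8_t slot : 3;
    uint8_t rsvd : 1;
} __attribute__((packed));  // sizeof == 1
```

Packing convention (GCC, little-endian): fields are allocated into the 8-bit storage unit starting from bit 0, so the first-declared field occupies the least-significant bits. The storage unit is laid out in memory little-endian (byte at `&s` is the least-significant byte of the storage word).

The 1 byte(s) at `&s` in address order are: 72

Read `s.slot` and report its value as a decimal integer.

[0]=0x72 (little-endian) → word 0x72
id:3 @ bit 0 → (0x72>>0)&0x7 = 0x2
chan:1 @ bit 3 → (0x72>>3)&0x1 = 0x0
slot:3 @ bit 4 → (0x72>>4)&0x7 = 0x7  ←
rsvd:1 @ bit 7 → (0x72>>7)&0x1 = 0x0

7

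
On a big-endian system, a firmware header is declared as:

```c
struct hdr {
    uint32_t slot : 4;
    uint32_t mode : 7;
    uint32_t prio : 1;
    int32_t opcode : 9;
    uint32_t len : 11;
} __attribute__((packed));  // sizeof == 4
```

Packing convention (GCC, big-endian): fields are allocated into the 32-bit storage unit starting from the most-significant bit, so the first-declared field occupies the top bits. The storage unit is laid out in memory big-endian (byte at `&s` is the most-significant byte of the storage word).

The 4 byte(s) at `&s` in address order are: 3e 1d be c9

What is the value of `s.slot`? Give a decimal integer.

3

[0]=0x3e [1]=0x1d [2]=0xbe [3]=0xc9 (big-endian) → word 0x3e1dbec9
slot [28+:4] = (word>>28) & 0xf = 3  ←
mode [21+:7] = (word>>21) & 0x7f = 112
prio [20+:1] = (word>>20) & 0x1 = 1
opcode [11+:9] = (word>>11) & 0x1ff = 439
len [0+:11] = (word>>0) & 0x7ff = 1737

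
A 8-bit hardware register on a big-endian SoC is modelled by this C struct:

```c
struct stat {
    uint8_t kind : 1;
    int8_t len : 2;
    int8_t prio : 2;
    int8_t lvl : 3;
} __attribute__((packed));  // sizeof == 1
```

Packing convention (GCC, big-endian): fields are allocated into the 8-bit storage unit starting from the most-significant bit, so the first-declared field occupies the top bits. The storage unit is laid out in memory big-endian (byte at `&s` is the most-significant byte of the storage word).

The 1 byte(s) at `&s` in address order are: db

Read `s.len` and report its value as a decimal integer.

[0]=0xdb (big-endian) → word 0xdb
kind:1 @ bit 7 → (0xdb>>7)&0x1 = 0x1
len:2 @ bit 5 → (0xdb>>5)&0x3 = 0x2  ←
prio:2 @ bit 3 → (0xdb>>3)&0x3 = 0x3
lvl:3 @ bit 0 → (0xdb>>0)&0x7 = 0x3
len signed 2b, MSB=1: 2 - 4 = -2

-2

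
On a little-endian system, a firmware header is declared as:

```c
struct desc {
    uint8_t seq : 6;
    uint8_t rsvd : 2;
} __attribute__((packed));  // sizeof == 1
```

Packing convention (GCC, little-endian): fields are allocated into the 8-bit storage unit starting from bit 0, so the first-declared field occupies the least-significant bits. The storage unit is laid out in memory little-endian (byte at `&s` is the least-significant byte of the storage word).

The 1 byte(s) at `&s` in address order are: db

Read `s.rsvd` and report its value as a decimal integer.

[0]=0xdb (little-endian) → word 0xdb
seq:6 @ bit 0 → (0xdb>>0)&0x3f = 0x1b
rsvd:2 @ bit 6 → (0xdb>>6)&0x3 = 0x3  ←

3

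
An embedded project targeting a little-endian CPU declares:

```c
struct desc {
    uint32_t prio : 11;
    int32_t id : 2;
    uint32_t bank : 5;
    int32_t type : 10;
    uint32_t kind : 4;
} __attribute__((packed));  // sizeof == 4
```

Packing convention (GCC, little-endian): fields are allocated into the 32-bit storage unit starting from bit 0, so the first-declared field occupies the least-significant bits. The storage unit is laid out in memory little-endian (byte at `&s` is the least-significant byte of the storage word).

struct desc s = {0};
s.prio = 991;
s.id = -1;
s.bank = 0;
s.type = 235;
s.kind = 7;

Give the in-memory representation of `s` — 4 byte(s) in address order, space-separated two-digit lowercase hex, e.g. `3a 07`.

prio:11 = 991 → 0x3df << 0 → word 0x000003df
id:2 = -1 → 0x3 << 11 → word 0x00001bdf
bank:5 = 0 → 0x0 << 13 → word 0x00001bdf
type:10 = 235 → 0xeb << 18 → word 0x03ac1bdf
kind:4 = 7 → 0x7 << 28 → word 0x73ac1bdf
word = 0x73ac1bdf → little-endian bytes:
  [0]=0xdf  [1]=0x1b  [2]=0xac  [3]=0x73

df 1b ac 73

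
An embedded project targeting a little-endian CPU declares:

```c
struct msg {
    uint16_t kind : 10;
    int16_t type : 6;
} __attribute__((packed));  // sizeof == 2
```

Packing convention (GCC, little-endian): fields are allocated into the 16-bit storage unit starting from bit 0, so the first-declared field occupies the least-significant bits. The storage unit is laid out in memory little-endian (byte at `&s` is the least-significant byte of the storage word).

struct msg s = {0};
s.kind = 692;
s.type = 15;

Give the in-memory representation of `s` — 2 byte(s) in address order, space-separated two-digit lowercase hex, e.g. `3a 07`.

b4 3e

[0+:10] kind=692 & 0x3ff = 0x2b4; word=0x02b4
[10+:6] type=15 & 0x3f = 0xf; word=0x3eb4
word = 0x3eb4 → little-endian bytes:
  [0]=0xb4  [1]=0x3e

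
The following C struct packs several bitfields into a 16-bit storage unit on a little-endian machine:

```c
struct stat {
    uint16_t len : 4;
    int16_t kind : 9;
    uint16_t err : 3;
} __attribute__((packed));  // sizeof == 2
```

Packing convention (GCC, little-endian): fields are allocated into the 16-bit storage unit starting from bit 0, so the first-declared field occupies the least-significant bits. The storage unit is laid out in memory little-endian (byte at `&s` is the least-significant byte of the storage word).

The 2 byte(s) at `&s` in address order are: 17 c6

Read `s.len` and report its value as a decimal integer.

[0]=0x17 [1]=0xc6 (little-endian) → word 0xc617
len:4 @ bit 0 → (0xc617>>0)&0xf = 0x7  ←
kind:9 @ bit 4 → (0xc617>>4)&0x1ff = 0x61
err:3 @ bit 13 → (0xc617>>13)&0x7 = 0x6

7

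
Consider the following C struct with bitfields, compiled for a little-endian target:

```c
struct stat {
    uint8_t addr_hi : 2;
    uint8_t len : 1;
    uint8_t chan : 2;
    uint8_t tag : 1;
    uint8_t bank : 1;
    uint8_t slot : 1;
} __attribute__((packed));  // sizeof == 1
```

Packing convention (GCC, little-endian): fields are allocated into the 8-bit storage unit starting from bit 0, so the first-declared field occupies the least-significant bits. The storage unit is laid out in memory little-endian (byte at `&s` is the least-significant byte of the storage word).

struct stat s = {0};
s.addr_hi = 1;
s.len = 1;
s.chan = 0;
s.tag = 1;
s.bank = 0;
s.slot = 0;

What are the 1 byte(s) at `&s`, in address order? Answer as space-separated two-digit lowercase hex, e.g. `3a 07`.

addr_hi (2b) val=1 bits=0x1 at bit 0: 0x01
len (1b) val=1 bits=0x1 at bit 2: 0x05
chan (2b) val=0 bits=0x0 at bit 3: 0x05
tag (1b) val=1 bits=0x1 at bit 5: 0x25
bank (1b) val=0 bits=0x0 at bit 6: 0x25
slot (1b) val=0 bits=0x0 at bit 7: 0x25
word = 0x25 → little-endian bytes:
  [0]=0x25

25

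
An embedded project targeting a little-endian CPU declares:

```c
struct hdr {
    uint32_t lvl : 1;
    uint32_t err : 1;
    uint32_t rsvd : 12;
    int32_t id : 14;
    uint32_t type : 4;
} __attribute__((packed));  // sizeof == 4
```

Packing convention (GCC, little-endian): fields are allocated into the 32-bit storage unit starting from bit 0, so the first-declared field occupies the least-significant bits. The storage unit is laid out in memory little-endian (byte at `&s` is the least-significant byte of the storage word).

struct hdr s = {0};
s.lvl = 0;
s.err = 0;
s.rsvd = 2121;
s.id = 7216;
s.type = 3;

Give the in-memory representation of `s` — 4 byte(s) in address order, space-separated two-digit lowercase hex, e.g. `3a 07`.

24 21 0c 37

[0+:1] lvl=0 & 0x1 = 0x0; word=0x00000000
[1+:1] err=0 & 0x1 = 0x0; word=0x00000000
[2+:12] rsvd=2121 & 0xfff = 0x849; word=0x00002124
[14+:14] id=7216 & 0x3fff = 0x1c30; word=0x070c2124
[28+:4] type=3 & 0xf = 0x3; word=0x370c2124
word = 0x370c2124 → little-endian bytes:
  [0]=0x24  [1]=0x21  [2]=0x0c  [3]=0x37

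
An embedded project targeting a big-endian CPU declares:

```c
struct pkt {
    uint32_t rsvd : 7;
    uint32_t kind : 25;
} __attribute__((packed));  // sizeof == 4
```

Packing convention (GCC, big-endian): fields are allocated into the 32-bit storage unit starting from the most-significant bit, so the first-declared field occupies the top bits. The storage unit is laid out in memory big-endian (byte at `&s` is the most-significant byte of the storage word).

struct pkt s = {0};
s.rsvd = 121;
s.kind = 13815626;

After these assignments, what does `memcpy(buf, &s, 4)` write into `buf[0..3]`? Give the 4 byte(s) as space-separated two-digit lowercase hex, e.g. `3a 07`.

rsvd:7 = 121 → 0x79 << 25 → word 0xf2000000
kind:25 = 13815626 → 0xd2cf4a << 0 → word 0xf2d2cf4a
word = 0xf2d2cf4a → big-endian bytes:
  [0]=0xf2  [1]=0xd2  [2]=0xcf  [3]=0x4a

f2 d2 cf 4a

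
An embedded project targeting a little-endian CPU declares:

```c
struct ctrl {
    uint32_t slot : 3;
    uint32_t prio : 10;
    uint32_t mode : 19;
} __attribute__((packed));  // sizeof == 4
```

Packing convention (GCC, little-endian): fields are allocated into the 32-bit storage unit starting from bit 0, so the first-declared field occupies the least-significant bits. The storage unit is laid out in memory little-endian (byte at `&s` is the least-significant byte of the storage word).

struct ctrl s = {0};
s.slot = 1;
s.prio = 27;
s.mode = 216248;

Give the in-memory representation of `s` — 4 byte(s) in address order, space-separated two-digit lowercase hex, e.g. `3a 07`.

d9 00 97 69

slot (3b) val=1 bits=0x1 at bit 0: 0x00000001
prio (10b) val=27 bits=0x1b at bit 3: 0x000000d9
mode (19b) val=216248 bits=0x34cb8 at bit 13: 0x699700d9
word = 0x699700d9 → little-endian bytes:
  [0]=0xd9  [1]=0x00  [2]=0x97  [3]=0x69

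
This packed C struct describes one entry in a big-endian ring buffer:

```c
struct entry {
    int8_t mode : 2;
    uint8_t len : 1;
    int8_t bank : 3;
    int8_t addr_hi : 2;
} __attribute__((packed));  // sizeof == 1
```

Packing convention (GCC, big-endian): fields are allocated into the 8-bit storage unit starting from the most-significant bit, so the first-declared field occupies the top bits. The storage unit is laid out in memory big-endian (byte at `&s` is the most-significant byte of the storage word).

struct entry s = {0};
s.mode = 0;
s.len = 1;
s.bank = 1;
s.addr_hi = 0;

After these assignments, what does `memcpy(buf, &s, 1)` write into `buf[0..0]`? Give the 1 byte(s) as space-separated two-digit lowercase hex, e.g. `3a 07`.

24

mode (2b) val=0 bits=0x0 at bit 6: 0x00
len (1b) val=1 bits=0x1 at bit 5: 0x20
bank (3b) val=1 bits=0x1 at bit 2: 0x24
addr_hi (2b) val=0 bits=0x0 at bit 0: 0x24
word = 0x24 → big-endian bytes:
  [0]=0x24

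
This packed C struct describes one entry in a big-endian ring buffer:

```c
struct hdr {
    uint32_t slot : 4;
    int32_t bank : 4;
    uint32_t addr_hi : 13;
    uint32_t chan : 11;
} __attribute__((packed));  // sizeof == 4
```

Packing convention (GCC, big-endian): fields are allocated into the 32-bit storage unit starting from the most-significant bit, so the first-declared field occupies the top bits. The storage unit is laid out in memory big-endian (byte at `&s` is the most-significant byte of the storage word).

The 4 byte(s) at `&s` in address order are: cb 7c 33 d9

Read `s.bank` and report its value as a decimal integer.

[0]=0xcb [1]=0x7c [2]=0x33 [3]=0xd9 (big-endian) → word 0xcb7c33d9
slot:4 @ bit 28 → (0xcb7c33d9>>28)&0xf = 0xc
bank:4 @ bit 24 → (0xcb7c33d9>>24)&0xf = 0xb  ←
addr_hi:13 @ bit 11 → (0xcb7c33d9>>11)&0x1fff = 0xf86
chan:11 @ bit 0 → (0xcb7c33d9>>0)&0x7ff = 0x3d9
bank signed 4b, MSB=1: 11 - 16 = -5

-5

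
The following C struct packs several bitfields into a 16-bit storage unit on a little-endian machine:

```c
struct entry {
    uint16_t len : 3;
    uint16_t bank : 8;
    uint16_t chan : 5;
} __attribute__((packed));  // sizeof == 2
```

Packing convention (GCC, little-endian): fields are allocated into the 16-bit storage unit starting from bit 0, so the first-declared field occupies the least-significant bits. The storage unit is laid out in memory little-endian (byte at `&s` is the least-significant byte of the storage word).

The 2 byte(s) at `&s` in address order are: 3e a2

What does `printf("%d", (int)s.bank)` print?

71

[0]=0x3e [1]=0xa2 (little-endian) → word 0xa23e
len:3 @ bit 0 → (0xa23e>>0)&0x7 = 0x6
bank:8 @ bit 3 → (0xa23e>>3)&0xff = 0x47  ←
chan:5 @ bit 11 → (0xa23e>>11)&0x1f = 0x14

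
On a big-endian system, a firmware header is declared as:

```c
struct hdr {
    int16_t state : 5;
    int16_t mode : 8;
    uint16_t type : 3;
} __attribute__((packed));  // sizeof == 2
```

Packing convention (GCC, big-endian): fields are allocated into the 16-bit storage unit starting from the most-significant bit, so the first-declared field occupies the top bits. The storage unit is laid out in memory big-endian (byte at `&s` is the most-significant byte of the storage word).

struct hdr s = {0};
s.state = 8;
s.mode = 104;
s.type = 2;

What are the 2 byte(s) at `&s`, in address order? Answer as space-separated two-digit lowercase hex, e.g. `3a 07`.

43 42

state (5b) val=8 bits=0x8 at bit 11: 0x4000
mode (8b) val=104 bits=0x68 at bit 3: 0x4340
type (3b) val=2 bits=0x2 at bit 0: 0x4342
word = 0x4342 → big-endian bytes:
  [0]=0x43  [1]=0x42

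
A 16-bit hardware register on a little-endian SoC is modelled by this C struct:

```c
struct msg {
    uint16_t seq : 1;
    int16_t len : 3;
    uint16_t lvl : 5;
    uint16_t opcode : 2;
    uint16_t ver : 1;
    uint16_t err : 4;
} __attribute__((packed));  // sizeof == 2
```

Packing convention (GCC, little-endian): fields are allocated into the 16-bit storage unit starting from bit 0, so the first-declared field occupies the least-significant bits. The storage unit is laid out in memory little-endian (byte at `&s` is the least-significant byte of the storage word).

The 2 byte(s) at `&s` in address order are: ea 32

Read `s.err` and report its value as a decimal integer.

3

[0]=0xea [1]=0x32 (little-endian) → word 0x32ea
seq:1 @ bit 0 → (0x32ea>>0)&0x1 = 0x0
len:3 @ bit 1 → (0x32ea>>1)&0x7 = 0x5
lvl:5 @ bit 4 → (0x32ea>>4)&0x1f = 0xe
opcode:2 @ bit 9 → (0x32ea>>9)&0x3 = 0x1
ver:1 @ bit 11 → (0x32ea>>11)&0x1 = 0x0
err:4 @ bit 12 → (0x32ea>>12)&0xf = 0x3  ←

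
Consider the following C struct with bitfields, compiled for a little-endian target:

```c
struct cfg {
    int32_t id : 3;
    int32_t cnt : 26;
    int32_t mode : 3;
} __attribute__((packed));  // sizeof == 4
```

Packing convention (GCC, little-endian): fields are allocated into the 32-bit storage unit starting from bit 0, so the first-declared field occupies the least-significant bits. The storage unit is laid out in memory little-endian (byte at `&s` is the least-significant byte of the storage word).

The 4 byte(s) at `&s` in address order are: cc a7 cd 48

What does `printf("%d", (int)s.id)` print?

-4

[0]=0xcc [1]=0xa7 [2]=0xcd [3]=0x48 (little-endian) → word 0x48cda7cc
id [0+:3] = (word>>0) & 0x7 = 4  ←
cnt [3+:26] = (word>>3) & 0x3ffffff = 18461945
mode [29+:3] = (word>>29) & 0x7 = 2
id signed 3b, MSB=1: 4 - 8 = -4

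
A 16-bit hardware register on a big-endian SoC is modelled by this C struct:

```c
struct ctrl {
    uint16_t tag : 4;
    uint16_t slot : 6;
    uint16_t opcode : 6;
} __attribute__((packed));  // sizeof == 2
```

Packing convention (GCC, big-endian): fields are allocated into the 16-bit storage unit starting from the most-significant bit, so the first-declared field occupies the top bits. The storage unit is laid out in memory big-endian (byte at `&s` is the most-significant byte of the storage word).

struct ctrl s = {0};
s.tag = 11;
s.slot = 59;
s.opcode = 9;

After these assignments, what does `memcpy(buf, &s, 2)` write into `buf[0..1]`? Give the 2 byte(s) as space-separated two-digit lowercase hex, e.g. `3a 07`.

be c9

tag:4 = 11 → 0xb << 12 → word 0xb000
slot:6 = 59 → 0x3b << 6 → word 0xbec0
opcode:6 = 9 → 0x9 << 0 → word 0xbec9
word = 0xbec9 → big-endian bytes:
  [0]=0xbe  [1]=0xc9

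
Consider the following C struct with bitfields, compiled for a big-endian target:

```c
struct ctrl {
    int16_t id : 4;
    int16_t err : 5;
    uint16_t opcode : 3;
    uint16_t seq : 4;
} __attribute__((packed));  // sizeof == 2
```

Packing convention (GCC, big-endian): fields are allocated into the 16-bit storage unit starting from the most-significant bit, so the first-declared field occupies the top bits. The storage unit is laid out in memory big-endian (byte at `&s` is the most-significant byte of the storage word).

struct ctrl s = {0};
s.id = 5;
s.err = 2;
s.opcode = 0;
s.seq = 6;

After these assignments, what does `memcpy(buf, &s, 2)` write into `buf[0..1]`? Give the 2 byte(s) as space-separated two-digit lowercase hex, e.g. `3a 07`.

id (4b) val=5 bits=0x5 at bit 12: 0x5000
err (5b) val=2 bits=0x2 at bit 7: 0x5100
opcode (3b) val=0 bits=0x0 at bit 4: 0x5100
seq (4b) val=6 bits=0x6 at bit 0: 0x5106
word = 0x5106 → big-endian bytes:
  [0]=0x51  [1]=0x06

51 06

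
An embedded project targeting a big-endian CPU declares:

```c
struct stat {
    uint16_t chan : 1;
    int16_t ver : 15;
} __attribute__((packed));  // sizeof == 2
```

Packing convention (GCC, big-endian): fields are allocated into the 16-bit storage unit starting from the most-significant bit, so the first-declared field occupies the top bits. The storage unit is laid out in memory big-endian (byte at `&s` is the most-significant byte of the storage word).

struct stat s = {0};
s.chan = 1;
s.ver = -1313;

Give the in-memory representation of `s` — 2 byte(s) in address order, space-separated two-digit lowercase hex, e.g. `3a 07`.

chan (1b) val=1 bits=0x1 at bit 15: 0x8000
ver (15b) val=-1313 bits=0x7adf at bit 0: 0xfadf
word = 0xfadf → big-endian bytes:
  [0]=0xfa  [1]=0xdf

fa df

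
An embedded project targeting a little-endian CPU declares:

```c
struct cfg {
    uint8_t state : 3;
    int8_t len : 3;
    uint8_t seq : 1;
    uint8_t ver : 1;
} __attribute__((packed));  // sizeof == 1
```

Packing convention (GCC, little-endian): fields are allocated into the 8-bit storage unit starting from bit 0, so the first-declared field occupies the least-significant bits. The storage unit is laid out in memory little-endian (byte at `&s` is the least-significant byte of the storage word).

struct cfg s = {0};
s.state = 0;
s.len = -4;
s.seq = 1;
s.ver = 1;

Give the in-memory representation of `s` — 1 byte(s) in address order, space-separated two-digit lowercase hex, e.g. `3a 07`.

e0

state (3b) val=0 bits=0x0 at bit 0: 0x00
len (3b) val=-4 bits=0x4 at bit 3: 0x20
seq (1b) val=1 bits=0x1 at bit 6: 0x60
ver (1b) val=1 bits=0x1 at bit 7: 0xe0
word = 0xe0 → little-endian bytes:
  [0]=0xe0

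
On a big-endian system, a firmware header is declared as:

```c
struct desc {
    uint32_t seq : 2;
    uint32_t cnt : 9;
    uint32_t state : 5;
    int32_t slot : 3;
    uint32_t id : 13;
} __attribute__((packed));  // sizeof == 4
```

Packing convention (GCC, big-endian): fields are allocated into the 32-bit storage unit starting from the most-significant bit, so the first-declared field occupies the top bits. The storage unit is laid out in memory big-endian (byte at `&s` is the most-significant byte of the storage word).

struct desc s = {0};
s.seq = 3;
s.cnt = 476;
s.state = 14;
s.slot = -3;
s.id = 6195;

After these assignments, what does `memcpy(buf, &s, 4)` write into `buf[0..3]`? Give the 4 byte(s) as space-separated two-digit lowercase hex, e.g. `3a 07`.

seq (2b) val=3 bits=0x3 at bit 30: 0xc0000000
cnt (9b) val=476 bits=0x1dc at bit 21: 0xfb800000
state (5b) val=14 bits=0xe at bit 16: 0xfb8e0000
slot (3b) val=-3 bits=0x5 at bit 13: 0xfb8ea000
id (13b) val=6195 bits=0x1833 at bit 0: 0xfb8eb833
word = 0xfb8eb833 → big-endian bytes:
  [0]=0xfb  [1]=0x8e  [2]=0xb8  [3]=0x33

fb 8e b8 33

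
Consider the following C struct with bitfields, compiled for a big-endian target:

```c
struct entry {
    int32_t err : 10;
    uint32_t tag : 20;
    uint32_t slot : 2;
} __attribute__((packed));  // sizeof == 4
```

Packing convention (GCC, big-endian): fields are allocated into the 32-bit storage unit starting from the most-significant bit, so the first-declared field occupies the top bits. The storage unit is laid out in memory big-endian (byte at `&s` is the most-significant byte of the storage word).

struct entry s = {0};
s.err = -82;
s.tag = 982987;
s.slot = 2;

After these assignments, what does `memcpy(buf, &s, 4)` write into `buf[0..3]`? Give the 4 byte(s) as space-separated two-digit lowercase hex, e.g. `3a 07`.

err (10b) val=-82 bits=0x3ae at bit 22: 0xeb800000
tag (20b) val=982987 bits=0xeffcb at bit 2: 0xebbbff2c
slot (2b) val=2 bits=0x2 at bit 0: 0xebbbff2e
word = 0xebbbff2e → big-endian bytes:
  [0]=0xeb  [1]=0xbb  [2]=0xff  [3]=0x2e

eb bb ff 2e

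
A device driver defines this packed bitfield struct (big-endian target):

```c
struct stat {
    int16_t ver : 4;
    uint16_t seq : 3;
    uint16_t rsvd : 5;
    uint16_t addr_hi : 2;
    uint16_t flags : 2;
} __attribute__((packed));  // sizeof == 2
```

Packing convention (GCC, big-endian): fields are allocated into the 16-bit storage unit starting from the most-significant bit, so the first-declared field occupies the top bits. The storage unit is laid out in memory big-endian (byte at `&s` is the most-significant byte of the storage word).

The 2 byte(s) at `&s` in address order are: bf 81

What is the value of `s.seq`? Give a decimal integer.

7

[0]=0xbf [1]=0x81 (big-endian) → word 0xbf81
ver [12+:4] = (word>>12) & 0xf = 11
seq [9+:3] = (word>>9) & 0x7 = 7  ←
rsvd [4+:5] = (word>>4) & 0x1f = 24
addr_hi [2+:2] = (word>>2) & 0x3 = 0
flags [0+:2] = (word>>0) & 0x3 = 1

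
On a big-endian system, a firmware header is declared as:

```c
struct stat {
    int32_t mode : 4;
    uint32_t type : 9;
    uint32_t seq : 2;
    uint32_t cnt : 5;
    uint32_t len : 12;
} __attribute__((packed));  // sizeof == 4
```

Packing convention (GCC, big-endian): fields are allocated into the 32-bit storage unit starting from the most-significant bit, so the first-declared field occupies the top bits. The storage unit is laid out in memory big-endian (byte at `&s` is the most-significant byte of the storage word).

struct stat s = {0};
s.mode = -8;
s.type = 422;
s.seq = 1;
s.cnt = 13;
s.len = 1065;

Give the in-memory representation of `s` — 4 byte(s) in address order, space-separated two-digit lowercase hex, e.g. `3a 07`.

mode:4 = -8 → 0x8 << 28 → word 0x80000000
type:9 = 422 → 0x1a6 << 19 → word 0x8d300000
seq:2 = 1 → 0x1 << 17 → word 0x8d320000
cnt:5 = 13 → 0xd << 12 → word 0x8d32d000
len:12 = 1065 → 0x429 << 0 → word 0x8d32d429
word = 0x8d32d429 → big-endian bytes:
  [0]=0x8d  [1]=0x32  [2]=0xd4  [3]=0x29

8d 32 d4 29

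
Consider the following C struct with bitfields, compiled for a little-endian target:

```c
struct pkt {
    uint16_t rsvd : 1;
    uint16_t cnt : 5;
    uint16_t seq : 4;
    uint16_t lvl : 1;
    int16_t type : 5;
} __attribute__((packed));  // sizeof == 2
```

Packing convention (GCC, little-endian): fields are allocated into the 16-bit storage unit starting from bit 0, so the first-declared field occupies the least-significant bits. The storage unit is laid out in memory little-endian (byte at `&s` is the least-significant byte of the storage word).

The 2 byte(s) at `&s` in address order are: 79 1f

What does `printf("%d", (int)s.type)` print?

3

[0]=0x79 [1]=0x1f (little-endian) → word 0x1f79
rsvd [0+:1] = (word>>0) & 0x1 = 1
cnt [1+:5] = (word>>1) & 0x1f = 28
seq [6+:4] = (word>>6) & 0xf = 13
lvl [10+:1] = (word>>10) & 0x1 = 1
type [11+:5] = (word>>11) & 0x1f = 3  ←
type signed 5b, MSB=0: value = 3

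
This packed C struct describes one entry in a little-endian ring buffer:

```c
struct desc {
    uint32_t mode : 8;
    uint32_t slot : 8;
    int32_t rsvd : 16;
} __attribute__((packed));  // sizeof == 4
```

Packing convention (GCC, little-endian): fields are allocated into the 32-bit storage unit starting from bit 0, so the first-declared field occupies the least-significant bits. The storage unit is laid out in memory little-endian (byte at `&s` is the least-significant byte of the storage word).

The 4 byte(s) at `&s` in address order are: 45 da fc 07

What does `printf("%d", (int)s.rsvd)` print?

[0]=0x45 [1]=0xda [2]=0xfc [3]=0x07 (little-endian) → word 0x07fcda45
mode:8 @ bit 0 → (0x07fcda45>>0)&0xff = 0x45
slot:8 @ bit 8 → (0x07fcda45>>8)&0xff = 0xda
rsvd:16 @ bit 16 → (0x07fcda45>>16)&0xffff = 0x7fc  ←
rsvd signed 16b, MSB=0: value = 2044

2044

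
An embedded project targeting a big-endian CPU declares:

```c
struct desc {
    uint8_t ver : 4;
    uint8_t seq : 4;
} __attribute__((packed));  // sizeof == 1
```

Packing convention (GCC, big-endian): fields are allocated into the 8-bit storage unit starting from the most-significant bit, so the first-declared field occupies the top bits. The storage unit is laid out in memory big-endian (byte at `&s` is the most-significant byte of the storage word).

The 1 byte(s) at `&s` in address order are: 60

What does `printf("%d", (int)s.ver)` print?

6

[0]=0x60 (big-endian) → word 0x60
ver [4+:4] = (word>>4) & 0xf = 6  ←
seq [0+:4] = (word>>0) & 0xf = 0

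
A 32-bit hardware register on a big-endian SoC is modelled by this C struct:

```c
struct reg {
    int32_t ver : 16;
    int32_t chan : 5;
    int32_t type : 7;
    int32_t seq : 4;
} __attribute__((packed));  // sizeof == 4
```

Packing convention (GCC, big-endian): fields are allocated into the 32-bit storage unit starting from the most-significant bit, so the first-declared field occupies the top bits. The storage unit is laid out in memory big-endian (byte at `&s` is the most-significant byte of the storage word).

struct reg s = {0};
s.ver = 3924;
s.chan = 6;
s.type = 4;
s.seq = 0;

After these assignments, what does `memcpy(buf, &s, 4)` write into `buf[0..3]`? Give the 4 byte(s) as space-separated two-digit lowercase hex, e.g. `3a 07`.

ver (16b) val=3924 bits=0xf54 at bit 16: 0x0f540000
chan (5b) val=6 bits=0x6 at bit 11: 0x0f543000
type (7b) val=4 bits=0x4 at bit 4: 0x0f543040
seq (4b) val=0 bits=0x0 at bit 0: 0x0f543040
word = 0x0f543040 → big-endian bytes:
  [0]=0x0f  [1]=0x54  [2]=0x30  [3]=0x40

0f 54 30 40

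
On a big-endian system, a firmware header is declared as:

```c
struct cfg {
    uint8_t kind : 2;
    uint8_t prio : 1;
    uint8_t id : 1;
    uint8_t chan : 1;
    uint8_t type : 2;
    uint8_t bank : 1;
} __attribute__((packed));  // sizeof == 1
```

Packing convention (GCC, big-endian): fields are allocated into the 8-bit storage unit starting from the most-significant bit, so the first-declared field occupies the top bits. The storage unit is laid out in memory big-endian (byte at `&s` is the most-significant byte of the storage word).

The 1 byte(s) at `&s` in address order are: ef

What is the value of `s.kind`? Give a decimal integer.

3

[0]=0xef (big-endian) → word 0xef
kind [6+:2] = (word>>6) & 0x3 = 3  ←
prio [5+:1] = (word>>5) & 0x1 = 1
id [4+:1] = (word>>4) & 0x1 = 0
chan [3+:1] = (word>>3) & 0x1 = 1
type [1+:2] = (word>>1) & 0x3 = 3
bank [0+:1] = (word>>0) & 0x1 = 1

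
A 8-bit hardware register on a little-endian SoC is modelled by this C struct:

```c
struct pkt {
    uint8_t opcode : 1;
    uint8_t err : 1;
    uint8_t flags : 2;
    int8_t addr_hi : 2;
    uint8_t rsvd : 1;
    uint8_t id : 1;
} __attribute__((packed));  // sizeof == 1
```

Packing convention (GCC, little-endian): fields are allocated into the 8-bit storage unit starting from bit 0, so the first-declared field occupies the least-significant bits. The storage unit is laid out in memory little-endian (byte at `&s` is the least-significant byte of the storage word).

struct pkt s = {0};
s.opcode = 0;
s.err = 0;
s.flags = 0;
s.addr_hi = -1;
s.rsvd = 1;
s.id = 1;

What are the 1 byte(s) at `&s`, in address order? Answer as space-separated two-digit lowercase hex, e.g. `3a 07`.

f0

[0+:1] opcode=0 & 0x1 = 0x0; word=0x00
[1+:1] err=0 & 0x1 = 0x0; word=0x00
[2+:2] flags=0 & 0x3 = 0x0; word=0x00
[4+:2] addr_hi=-1 & 0x3 = 0x3; word=0x30
[6+:1] rsvd=1 & 0x1 = 0x1; word=0x70
[7+:1] id=1 & 0x1 = 0x1; word=0xf0
word = 0xf0 → little-endian bytes:
  [0]=0xf0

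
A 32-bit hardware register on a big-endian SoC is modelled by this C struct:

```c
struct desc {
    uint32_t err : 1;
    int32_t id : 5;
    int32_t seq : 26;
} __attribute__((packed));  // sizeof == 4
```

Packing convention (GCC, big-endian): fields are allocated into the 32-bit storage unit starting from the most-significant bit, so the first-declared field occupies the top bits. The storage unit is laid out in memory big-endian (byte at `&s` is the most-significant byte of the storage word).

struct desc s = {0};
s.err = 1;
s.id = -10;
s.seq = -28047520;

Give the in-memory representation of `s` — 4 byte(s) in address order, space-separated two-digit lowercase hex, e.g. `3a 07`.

err:1 = 1 → 0x1 << 31 → word 0x80000000
id:5 = -10 → 0x16 << 26 → word 0xd8000000
seq:26 = -28047520 → 0x2540760 << 0 → word 0xda540760
word = 0xda540760 → big-endian bytes:
  [0]=0xda  [1]=0x54  [2]=0x07  [3]=0x60

da 54 07 60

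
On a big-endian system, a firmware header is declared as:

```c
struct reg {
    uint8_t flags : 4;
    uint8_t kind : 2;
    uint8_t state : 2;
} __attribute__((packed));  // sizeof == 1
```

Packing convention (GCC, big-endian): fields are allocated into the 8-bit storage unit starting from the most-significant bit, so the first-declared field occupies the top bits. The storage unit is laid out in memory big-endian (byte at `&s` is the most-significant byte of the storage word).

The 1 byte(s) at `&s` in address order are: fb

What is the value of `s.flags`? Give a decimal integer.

15

[0]=0xfb (big-endian) → word 0xfb
flags:4 @ bit 4 → (0xfb>>4)&0xf = 0xf  ←
kind:2 @ bit 2 → (0xfb>>2)&0x3 = 0x2
state:2 @ bit 0 → (0xfb>>0)&0x3 = 0x3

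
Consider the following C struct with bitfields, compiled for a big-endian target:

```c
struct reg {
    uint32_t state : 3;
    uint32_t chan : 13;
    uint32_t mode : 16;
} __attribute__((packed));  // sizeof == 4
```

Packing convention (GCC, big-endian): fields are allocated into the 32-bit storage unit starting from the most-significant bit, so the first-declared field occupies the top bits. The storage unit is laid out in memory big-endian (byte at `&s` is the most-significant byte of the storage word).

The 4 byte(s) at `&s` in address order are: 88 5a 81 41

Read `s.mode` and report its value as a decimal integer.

33089

[0]=0x88 [1]=0x5a [2]=0x81 [3]=0x41 (big-endian) → word 0x885a8141
state [29+:3] = (word>>29) & 0x7 = 4
chan [16+:13] = (word>>16) & 0x1fff = 2138
mode [0+:16] = (word>>0) & 0xffff = 33089  ←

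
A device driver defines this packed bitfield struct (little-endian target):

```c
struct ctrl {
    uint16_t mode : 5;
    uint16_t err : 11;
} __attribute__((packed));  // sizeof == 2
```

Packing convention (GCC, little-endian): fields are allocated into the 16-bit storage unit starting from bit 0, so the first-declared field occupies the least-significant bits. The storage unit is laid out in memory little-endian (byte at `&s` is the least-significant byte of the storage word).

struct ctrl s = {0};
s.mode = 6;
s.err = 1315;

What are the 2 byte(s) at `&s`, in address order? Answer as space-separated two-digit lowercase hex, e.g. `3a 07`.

mode:5 = 6 → 0x6 << 0 → word 0x0006
err:11 = 1315 → 0x523 << 5 → word 0xa466
word = 0xa466 → little-endian bytes:
  [0]=0x66  [1]=0xa4

66 a4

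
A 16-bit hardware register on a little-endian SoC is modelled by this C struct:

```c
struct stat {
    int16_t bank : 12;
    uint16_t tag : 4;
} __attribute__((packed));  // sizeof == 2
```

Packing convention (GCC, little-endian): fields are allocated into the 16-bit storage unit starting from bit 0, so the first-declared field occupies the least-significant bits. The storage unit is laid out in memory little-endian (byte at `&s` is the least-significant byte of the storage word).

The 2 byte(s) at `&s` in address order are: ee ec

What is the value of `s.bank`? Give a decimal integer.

-786

[0]=0xee [1]=0xec (little-endian) → word 0xecee
bank [0+:12] = (word>>0) & 0xfff = 3310  ←
tag [12+:4] = (word>>12) & 0xf = 14
bank signed 12b, MSB=1: 3310 - 4096 = -786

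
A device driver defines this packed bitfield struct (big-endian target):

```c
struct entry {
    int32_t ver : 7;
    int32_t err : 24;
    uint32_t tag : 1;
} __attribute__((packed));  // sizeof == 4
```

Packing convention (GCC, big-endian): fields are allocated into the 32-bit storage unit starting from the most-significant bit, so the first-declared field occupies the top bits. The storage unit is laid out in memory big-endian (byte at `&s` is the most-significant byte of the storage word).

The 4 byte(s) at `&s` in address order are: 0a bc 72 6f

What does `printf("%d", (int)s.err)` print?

[0]=0x0a [1]=0xbc [2]=0x72 [3]=0x6f (big-endian) → word 0x0abc726f
ver:7 @ bit 25 → (0x0abc726f>>25)&0x7f = 0x5
err:24 @ bit 1 → (0x0abc726f>>1)&0xffffff = 0x5e3937  ←
tag:1 @ bit 0 → (0x0abc726f>>0)&0x1 = 0x1
err signed 24b, MSB=0: value = 6175031

6175031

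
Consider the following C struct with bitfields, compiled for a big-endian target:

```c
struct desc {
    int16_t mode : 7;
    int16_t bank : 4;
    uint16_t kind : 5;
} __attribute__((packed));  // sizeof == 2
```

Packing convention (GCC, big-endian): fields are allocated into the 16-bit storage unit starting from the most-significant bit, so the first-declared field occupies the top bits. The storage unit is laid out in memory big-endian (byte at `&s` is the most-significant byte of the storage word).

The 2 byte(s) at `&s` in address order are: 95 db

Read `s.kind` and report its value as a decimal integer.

27

[0]=0x95 [1]=0xdb (big-endian) → word 0x95db
mode [9+:7] = (word>>9) & 0x7f = 74
bank [5+:4] = (word>>5) & 0xf = 14
kind [0+:5] = (word>>0) & 0x1f = 27  ←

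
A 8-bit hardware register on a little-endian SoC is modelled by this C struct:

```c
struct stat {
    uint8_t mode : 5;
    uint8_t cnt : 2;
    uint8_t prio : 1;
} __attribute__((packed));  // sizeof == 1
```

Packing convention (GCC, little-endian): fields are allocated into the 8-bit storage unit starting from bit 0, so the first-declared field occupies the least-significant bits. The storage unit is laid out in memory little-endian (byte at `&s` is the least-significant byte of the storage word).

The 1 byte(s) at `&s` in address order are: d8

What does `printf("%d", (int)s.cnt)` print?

[0]=0xd8 (little-endian) → word 0xd8
mode:5 @ bit 0 → (0xd8>>0)&0x1f = 0x18
cnt:2 @ bit 5 → (0xd8>>5)&0x3 = 0x2  ←
prio:1 @ bit 7 → (0xd8>>7)&0x1 = 0x1

2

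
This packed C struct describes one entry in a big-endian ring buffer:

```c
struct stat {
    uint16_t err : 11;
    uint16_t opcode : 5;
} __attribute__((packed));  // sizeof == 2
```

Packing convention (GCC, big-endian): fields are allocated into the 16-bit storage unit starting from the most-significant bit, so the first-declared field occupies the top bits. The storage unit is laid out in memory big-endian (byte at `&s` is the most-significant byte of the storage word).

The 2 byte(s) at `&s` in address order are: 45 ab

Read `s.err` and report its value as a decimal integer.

557

[0]=0x45 [1]=0xab (big-endian) → word 0x45ab
err [5+:11] = (word>>5) & 0x7ff = 557  ←
opcode [0+:5] = (word>>0) & 0x1f = 11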